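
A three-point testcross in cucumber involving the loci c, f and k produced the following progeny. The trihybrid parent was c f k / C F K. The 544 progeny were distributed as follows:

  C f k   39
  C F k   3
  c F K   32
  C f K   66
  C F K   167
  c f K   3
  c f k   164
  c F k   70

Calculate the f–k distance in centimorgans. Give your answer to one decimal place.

The two rarest classes, c f K and C F k, are the double crossovers. Comparing them with the parentals, only the k allele has switched, so k is the middle locus and the order is c – k – f.
Crossovers in the k–f interval produce the single-crossover classes c F k and C f K (70 + 66 = 136) plus the double crossovers (6).
RF(k–f) = (136 + 6) / 544 = 142/544 = 0.2610 → 26.1 centimorgans.

26.1 centimorgans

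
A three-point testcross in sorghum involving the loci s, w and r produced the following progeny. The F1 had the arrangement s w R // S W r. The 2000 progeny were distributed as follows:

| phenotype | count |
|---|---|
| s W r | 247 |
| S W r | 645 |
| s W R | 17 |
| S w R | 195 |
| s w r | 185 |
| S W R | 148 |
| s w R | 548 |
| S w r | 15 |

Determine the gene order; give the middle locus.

The two rarest classes, s W R and S w r, are the double crossovers. Comparing them with the parentals, only the w allele has switched, so w is the middle locus and the order is r – w – s.

w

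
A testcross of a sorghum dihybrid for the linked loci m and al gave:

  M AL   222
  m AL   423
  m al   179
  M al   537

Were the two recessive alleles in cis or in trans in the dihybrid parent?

The two most frequent classes are M al (537) and m AL (423); these are the parental (non-recombinant) types.
So the F1 carried M al on one chromosome and m AL on the other — the recessive alleles are on opposite chromosomes (trans / repulsion).

trans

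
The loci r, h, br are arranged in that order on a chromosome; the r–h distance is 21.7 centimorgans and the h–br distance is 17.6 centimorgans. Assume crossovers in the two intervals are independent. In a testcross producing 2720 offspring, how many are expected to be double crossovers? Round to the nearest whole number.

104

Map distances give recombination frequencies of 0.217 and 0.176 for the two intervals.
With no interference, expected double-crossover frequency = 0.217 × 0.176 = 0.03819.
Expected number = 0.03819 × 2720 = 103.88 ≈ 104.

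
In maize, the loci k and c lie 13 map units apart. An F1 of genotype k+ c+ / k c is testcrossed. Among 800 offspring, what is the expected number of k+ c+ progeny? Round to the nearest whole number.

348

A map distance of 13 map units corresponds to a recombination frequency of 0.130.
The F1 is k+ c+ / k c, so k+ c+ is a parental gamete class with expected frequency (1 − r)/2 = 0.870/2 = 0.4350.
Expected number = 0.4350 × 800 = 348.00 ≈ 348.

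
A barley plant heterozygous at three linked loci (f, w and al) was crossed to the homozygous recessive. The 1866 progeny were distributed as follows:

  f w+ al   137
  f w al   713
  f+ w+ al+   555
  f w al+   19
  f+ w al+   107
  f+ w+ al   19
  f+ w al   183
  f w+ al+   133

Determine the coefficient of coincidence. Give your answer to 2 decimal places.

0.71

The two most frequent reciprocal classes, f+ w+ al+ and f w al, are the parental types, so the F1 was f+ w+ al+ / f w al.
The two rarest classes, f+ w+ al and f w al+, are the double crossovers. Comparing them with the parentals, only the al allele has switched, so al is the middle locus and the order is w – al – f.
w–al: (244 + 38)/1866 = 0.1511; al–f: (316 + 38)/1866 = 0.1897.
Expected DCO frequency = 0.1511 × 0.1897 ≈ 0.02866; observed = 38/1866 ≈ 0.02036.
Coefficient of coincidence = 0.02036/0.02866 ≈ 0.71.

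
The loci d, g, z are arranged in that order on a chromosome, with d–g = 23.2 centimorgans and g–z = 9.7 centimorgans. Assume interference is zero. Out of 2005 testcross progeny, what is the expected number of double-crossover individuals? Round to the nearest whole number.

Map distances give recombination frequencies of 0.232 and 0.097 for the two intervals.
With no interference, expected double-crossover frequency = 0.232 × 0.097 = 0.02250.
Expected number = 0.02250 × 2005 = 45.12 ≈ 45.

45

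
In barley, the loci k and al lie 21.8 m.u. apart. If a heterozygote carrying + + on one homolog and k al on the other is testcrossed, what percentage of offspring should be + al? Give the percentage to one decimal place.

A map distance of 21.8 m.u. corresponds to a recombination frequency of 0.218.
The F1 is + + / k al, so + al is a recombinant gamete class with expected frequency r/2 = 0.218/2 = 0.1090.
That is 0.1090 = 10.9% of the progeny.

10.9%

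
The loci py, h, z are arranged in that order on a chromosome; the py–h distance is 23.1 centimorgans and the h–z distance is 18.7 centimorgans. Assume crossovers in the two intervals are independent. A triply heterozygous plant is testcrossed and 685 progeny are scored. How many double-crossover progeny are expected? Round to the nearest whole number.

30

Map distances give recombination frequencies of 0.231 and 0.187 for the two intervals.
With no interference, expected double-crossover frequency = 0.231 × 0.187 = 0.04320.
Expected number = 0.04320 × 685 = 29.59 ≈ 30.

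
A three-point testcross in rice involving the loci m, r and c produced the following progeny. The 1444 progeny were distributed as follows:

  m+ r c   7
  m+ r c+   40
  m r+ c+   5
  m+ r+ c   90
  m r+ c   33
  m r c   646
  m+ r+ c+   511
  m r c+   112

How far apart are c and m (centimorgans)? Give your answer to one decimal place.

The two most frequent reciprocal classes, m+ r+ c+ and m r c, are the parental types, so the F1 was m+ r+ c+ / m r c.
The two rarest classes, m r+ c+ and m+ r c, are the double crossovers. Comparing them with the parentals, only the m allele has switched, so m is the middle locus and the order is r – m – c.
Crossovers in the m–c interval produce the single-crossover classes m+ r+ c and m r c+ (90 + 112 = 202) plus the double crossovers (12).
RF(m–c) = (202 + 12) / 1444 = 214/1444 = 0.1482 → 14.8 centimorgans.

14.8 centimorgans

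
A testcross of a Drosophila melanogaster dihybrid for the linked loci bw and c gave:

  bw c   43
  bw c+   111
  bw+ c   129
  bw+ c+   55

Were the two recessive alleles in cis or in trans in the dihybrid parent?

trans

The two most frequent classes are bw+ c (129) and bw c+ (111); these are the parental (non-recombinant) types.
So the F1 carried bw+ c on one chromosome and bw c+ on the other — the recessive alleles are on opposite chromosomes (trans / repulsion).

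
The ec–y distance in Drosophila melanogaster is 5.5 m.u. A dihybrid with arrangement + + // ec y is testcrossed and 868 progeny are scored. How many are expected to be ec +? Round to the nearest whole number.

24

A map distance of 5.5 m.u. corresponds to a recombination frequency of 0.055.
The F1 is + + / ec y, so ec + is a recombinant gamete class with expected frequency r/2 = 0.055/2 = 0.0275.
Expected number = 0.0275 × 868 = 23.87 ≈ 24.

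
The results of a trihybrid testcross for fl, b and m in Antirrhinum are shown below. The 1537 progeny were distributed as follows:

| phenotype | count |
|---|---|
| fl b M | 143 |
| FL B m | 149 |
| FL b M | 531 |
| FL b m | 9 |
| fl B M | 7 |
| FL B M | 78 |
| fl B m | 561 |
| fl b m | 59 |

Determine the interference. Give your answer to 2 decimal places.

0.48

The two most frequent reciprocal classes, fl B m and FL b M, are the parental types, so the F1 was fl B m / FL b M.
The two rarest classes, fl B M and FL b m, are the double crossovers. Comparing them with the parentals, only the m allele has switched, so m is the middle locus and the order is b – m – fl.
b–m: (137 + 16)/1537 = 0.0995; m–fl: (292 + 16)/1537 = 0.2004.
Expected DCO frequency = 0.0995 × 0.2004 ≈ 0.01994; observed = 16/1537 ≈ 0.01041.
Coefficient of coincidence = 0.01041/0.01994 ≈ 0.52; interference = 1 − 0.52 = 0.48.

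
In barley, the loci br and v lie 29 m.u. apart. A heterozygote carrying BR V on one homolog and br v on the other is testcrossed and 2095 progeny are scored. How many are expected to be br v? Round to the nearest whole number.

A map distance of 29 m.u. corresponds to a recombination frequency of 0.290.
The F1 is BR V / br v, so br v is a parental gamete class with expected frequency (1 − r)/2 = 0.710/2 = 0.3550.
Expected number = 0.3550 × 2095 = 743.72 ≈ 744.

744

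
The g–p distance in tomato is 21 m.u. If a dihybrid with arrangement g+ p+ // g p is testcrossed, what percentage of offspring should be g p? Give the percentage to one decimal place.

A map distance of 21 m.u. corresponds to a recombination frequency of 0.210.
The F1 is g+ p+ / g p, so g p is a parental gamete class with expected frequency (1 − r)/2 = 0.790/2 = 0.3950.
That is 0.3950 = 39.5% of the progeny.

39.5%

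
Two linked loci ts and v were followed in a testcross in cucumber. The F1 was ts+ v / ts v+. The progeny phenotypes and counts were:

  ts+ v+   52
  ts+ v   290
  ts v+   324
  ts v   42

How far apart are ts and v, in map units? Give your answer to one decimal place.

13.3 map units

The recombinant classes are ts+ v+ and ts v: 52 + 42 = 94.
Recombination frequency = 94/708 = 0.1328 ≈ 13.3%, i.e. 13.3 map units.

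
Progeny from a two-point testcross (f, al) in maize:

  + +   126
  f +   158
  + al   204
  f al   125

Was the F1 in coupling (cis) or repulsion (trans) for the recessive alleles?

The two most frequent classes are + al (204) and f + (158); these are the parental (non-recombinant) types.
So the F1 carried + al on one chromosome and f + on the other — the recessive alleles are on opposite chromosomes (trans / repulsion).

trans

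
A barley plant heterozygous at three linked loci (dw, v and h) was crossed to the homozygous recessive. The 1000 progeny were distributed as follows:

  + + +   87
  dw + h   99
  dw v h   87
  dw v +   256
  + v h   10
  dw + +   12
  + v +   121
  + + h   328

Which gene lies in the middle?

The two most frequent reciprocal classes, dw v + and + + h, are the parental types, so the F1 was dw v + / + + h.
The two rarest classes, dw + + and + v h, are the double crossovers. Comparing them with the parentals, only the v allele has switched, so v is the middle locus and the order is dw – v – h.

v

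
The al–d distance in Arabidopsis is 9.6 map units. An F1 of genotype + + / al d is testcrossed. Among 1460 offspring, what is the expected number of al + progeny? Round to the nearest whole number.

A map distance of 9.6 map units corresponds to a recombination frequency of 0.096.
The F1 is + + / al d, so al + is a recombinant gamete class with expected frequency r/2 = 0.096/2 = 0.0480.
Expected number = 0.0480 × 1460 = 70.08 ≈ 70.

70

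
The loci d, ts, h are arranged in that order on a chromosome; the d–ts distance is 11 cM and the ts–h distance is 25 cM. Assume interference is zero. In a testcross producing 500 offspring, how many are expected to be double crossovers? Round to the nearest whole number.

Map distances give recombination frequencies of 0.110 and 0.250 for the two intervals.
With no interference, expected double-crossover frequency = 0.110 × 0.250 = 0.02750.
Expected number = 0.02750 × 500 = 13.75 ≈ 14.

14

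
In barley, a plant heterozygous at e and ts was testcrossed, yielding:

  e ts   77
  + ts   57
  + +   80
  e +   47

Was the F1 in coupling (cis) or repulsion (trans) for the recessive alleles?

The two most frequent classes are + + (80) and e ts (77); these are the parental (non-recombinant) types.
So the F1 carried + + on one chromosome and e ts on the other — the recessive alleles are on the same chromosome (cis / coupling).

cis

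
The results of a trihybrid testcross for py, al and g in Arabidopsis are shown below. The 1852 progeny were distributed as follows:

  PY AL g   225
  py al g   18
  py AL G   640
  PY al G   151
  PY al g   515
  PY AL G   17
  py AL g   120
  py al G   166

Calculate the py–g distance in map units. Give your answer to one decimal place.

16.5 map units

The two most frequent reciprocal classes, PY al g and py AL G, are the parental types, so the F1 was PY al g / py AL G.
The two rarest classes, py al g and PY AL G, are the double crossovers. Comparing them with the parentals, only the py allele has switched, so py is the middle locus and the order is al – py – g.
Crossovers in the py–g interval produce the single-crossover classes PY al G and py AL g (151 + 120 = 271) plus the double crossovers (35).
RF(py–g) = (271 + 35) / 1852 = 306/1852 = 0.1652 → 16.5 map units.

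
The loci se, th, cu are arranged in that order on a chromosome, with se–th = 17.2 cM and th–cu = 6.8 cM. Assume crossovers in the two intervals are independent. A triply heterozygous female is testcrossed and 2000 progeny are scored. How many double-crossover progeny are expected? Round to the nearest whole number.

Map distances give recombination frequencies of 0.172 and 0.068 for the two intervals.
With no interference, expected double-crossover frequency = 0.172 × 0.068 = 0.01170.
Expected number = 0.01170 × 2000 = 23.39 ≈ 23.

23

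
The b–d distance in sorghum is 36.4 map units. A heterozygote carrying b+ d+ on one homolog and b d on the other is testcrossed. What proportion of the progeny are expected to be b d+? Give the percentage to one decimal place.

18.2%

A map distance of 36.4 map units corresponds to a recombination frequency of 0.364.
The F1 is b+ d+ / b d, so b d+ is a recombinant gamete class with expected frequency r/2 = 0.364/2 = 0.1820.
That is 0.1820 = 18.2% of the progeny.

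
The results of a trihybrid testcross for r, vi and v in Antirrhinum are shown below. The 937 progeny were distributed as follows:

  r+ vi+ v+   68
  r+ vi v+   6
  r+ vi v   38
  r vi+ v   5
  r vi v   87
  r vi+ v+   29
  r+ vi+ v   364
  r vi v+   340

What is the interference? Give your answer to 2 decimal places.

The two most frequent reciprocal classes, r vi v+ and r+ vi+ v, are the parental types, so the F1 was r vi v+ / r+ vi+ v.
The two rarest classes, r+ vi v+ and r vi+ v, are the double crossovers. Comparing them with the parentals, only the r allele has switched, so r is the middle locus and the order is vi – r – v.
vi–r: (67 + 11)/937 = 0.0832; r–v: (155 + 11)/937 = 0.1772.
Expected DCO frequency = 0.0832 × 0.1772 ≈ 0.01474; observed = 11/937 ≈ 0.01174.
Coefficient of coincidence = 0.01174/0.01474 ≈ 0.80; interference = 1 − 0.80 = 0.20.

0.20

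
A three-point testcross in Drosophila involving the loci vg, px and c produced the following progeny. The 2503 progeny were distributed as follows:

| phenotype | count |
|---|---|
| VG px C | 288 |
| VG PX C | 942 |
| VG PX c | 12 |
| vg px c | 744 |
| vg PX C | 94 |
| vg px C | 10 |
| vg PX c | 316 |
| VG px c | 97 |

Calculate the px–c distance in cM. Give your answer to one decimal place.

25.0 cM

The two most frequent reciprocal classes, vg px c and VG PX C, are the parental types, so the F1 was vg px c / VG PX C.
The two rarest classes, vg px C and VG PX c, are the double crossovers. Comparing them with the parentals, only the c allele has switched, so c is the middle locus and the order is vg – c – px.
Crossovers in the c–px interval produce the single-crossover classes vg PX c and VG px C (316 + 288 = 604) plus the double crossovers (22).
RF(c–px) = (604 + 22) / 2503 = 626/2503 = 0.2501 → 25.0 cM.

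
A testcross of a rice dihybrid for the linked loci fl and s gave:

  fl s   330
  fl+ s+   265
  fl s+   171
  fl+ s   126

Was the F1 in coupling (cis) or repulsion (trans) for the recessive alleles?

The two most frequent classes are fl+ s+ (265) and fl s (330); these are the parental (non-recombinant) types.
So the F1 carried fl+ s+ on one chromosome and fl s on the other — the recessive alleles are on the same chromosome (cis / coupling).

cis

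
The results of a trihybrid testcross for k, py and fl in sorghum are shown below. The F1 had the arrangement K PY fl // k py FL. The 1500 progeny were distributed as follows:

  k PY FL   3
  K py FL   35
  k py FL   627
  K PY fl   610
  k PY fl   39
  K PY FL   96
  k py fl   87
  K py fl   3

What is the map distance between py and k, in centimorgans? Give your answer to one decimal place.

The two rarest classes, K py fl and k PY FL, are the double crossovers. Comparing them with the parentals, only the py allele has switched, so py is the middle locus and the order is k – py – fl.
Crossovers in the k–py interval produce the single-crossover classes k PY fl and K py FL (39 + 35 = 74) plus the double crossovers (6).
RF(k–py) = (74 + 6) / 1500 = 80/1500 = 0.0533 → 5.3 centimorgans.

5.3 centimorgans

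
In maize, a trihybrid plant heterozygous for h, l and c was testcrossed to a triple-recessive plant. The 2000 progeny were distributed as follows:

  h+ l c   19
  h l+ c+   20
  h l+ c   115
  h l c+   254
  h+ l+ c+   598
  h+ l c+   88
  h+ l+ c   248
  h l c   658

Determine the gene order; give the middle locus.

h

The two most frequent reciprocal classes, h l c and h+ l+ c+, are the parental types, so the F1 was h l c / h+ l+ c+.
The two rarest classes, h+ l c and h l+ c+, are the double crossovers. Comparing them with the parentals, only the h allele has switched, so h is the middle locus and the order is l – h – c.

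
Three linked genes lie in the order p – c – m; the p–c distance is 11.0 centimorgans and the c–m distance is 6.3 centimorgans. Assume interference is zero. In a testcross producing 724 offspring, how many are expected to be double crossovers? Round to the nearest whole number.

Map distances give recombination frequencies of 0.110 and 0.063 for the two intervals.
With no interference, expected double-crossover frequency = 0.110 × 0.063 = 0.00693.
Expected number = 0.00693 × 724 = 5.02 ≈ 5.

5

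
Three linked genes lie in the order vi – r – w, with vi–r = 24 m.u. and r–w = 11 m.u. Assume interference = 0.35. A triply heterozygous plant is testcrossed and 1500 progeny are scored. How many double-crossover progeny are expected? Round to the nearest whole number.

26

Map distances give recombination frequencies of 0.240 and 0.110 for the two intervals.
With interference 0.35 (so coincidence = 0.65), expected double-crossover frequency = 0.240 × 0.110 × 0.65 = 0.01716.
Expected number = 0.01716 × 1500 = 25.74 ≈ 26.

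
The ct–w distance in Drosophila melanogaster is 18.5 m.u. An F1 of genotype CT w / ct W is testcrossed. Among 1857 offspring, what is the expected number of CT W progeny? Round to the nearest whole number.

172

A map distance of 18.5 m.u. corresponds to a recombination frequency of 0.185.
The F1 is CT w / ct W, so CT W is a recombinant gamete class with expected frequency r/2 = 0.185/2 = 0.0925.
Expected number = 0.0925 × 1857 = 171.77 ≈ 172.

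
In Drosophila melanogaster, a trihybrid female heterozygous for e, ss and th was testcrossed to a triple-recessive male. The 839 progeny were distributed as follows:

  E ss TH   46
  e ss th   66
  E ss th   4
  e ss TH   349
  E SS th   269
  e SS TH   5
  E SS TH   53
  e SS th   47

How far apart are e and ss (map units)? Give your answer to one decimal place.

12.2 map units

The two most frequent reciprocal classes, E SS th and e ss TH, are the parental types, so the F1 was E SS th / e ss TH.
The two rarest classes, E ss th and e SS TH, are the double crossovers. Comparing them with the parentals, only the ss allele has switched, so ss is the middle locus and the order is th – ss – e.
Crossovers in the ss–e interval produce the single-crossover classes e SS th and E ss TH (47 + 46 = 93) plus the double crossovers (9).
RF(ss–e) = (93 + 9) / 839 = 102/839 = 0.1216 → 12.2 map units.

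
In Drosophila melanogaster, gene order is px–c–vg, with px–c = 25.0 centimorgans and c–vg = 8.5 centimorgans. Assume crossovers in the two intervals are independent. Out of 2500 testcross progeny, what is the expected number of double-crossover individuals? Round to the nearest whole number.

53

Map distances give recombination frequencies of 0.250 and 0.085 for the two intervals.
With no interference, expected double-crossover frequency = 0.250 × 0.085 = 0.02125.
Expected number = 0.02125 × 2500 = 53.13 ≈ 53.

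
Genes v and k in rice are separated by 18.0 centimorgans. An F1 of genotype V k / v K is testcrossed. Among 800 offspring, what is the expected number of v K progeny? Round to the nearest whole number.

A map distance of 18.0 centimorgans corresponds to a recombination frequency of 0.180.
The F1 is V k / v K, so v K is a parental gamete class with expected frequency (1 − r)/2 = 0.820/2 = 0.4100.
Expected number = 0.4100 × 800 = 328.00 ≈ 328.

328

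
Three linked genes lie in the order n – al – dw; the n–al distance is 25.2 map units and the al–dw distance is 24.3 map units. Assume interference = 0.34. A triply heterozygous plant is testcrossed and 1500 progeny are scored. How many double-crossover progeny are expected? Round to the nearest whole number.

Map distances give recombination frequencies of 0.252 and 0.243 for the two intervals.
With interference 0.34 (so coincidence = 0.66), expected double-crossover frequency = 0.252 × 0.243 × 0.66 = 0.04042.
Expected number = 0.04042 × 1500 = 60.62 ≈ 61.

61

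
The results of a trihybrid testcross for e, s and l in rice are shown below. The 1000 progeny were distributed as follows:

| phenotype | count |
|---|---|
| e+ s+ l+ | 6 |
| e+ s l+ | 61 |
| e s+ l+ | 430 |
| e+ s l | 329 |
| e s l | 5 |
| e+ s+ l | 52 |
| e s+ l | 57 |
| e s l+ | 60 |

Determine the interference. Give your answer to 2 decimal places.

The two most frequent reciprocal classes, e s+ l+ and e+ s l, are the parental types, so the F1 was e s+ l+ / e+ s l.
The two rarest classes, e+ s+ l+ and e s l, are the double crossovers. Comparing them with the parentals, only the e allele has switched, so e is the middle locus and the order is l – e – s.
l–e: (118 + 11)/1000 = 0.1290; e–s: (112 + 11)/1000 = 0.1230.
Expected DCO frequency = 0.1290 × 0.1230 ≈ 0.01587; observed = 11/1000 ≈ 0.01100.
Coefficient of coincidence = 0.01100/0.01587 ≈ 0.69; interference = 1 − 0.69 = 0.31.

0.31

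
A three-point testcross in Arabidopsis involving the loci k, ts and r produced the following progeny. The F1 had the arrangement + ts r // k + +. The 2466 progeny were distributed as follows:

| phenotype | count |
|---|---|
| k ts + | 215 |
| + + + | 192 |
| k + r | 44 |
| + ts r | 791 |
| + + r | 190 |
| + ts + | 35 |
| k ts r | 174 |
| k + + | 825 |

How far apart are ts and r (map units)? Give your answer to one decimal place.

The two rarest classes, + ts + and k + r, are the double crossovers. Comparing them with the parentals, only the r allele has switched, so r is the middle locus and the order is ts – r – k.
Crossovers in the ts–r interval produce the single-crossover classes + + r and k ts + (190 + 215 = 405) plus the double crossovers (79).
RF(ts–r) = (405 + 79) / 2466 = 484/2466 = 0.1963 → 19.6 map units.

19.6 map units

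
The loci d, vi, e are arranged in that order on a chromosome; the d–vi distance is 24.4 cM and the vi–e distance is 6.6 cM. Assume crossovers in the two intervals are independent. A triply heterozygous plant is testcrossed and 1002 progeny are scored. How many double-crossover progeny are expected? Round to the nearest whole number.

Map distances give recombination frequencies of 0.244 and 0.066 for the two intervals.
With no interference, expected double-crossover frequency = 0.244 × 0.066 = 0.01610.
Expected number = 0.01610 × 1002 = 16.14 ≈ 16.

16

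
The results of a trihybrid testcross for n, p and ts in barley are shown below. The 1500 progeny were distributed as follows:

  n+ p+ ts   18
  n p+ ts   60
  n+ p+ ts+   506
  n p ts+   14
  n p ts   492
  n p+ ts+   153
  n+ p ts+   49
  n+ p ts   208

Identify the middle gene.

The two most frequent reciprocal classes, n p ts and n+ p+ ts+, are the parental types, so the F1 was n p ts / n+ p+ ts+.
The two rarest classes, n p ts+ and n+ p+ ts, are the double crossovers. Comparing them with the parentals, only the ts allele has switched, so ts is the middle locus and the order is p – ts – n.

ts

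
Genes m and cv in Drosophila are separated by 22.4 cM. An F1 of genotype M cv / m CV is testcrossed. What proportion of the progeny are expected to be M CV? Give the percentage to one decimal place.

11.2%

A map distance of 22.4 cM corresponds to a recombination frequency of 0.224.
The F1 is M cv / m CV, so M CV is a recombinant gamete class with expected frequency r/2 = 0.224/2 = 0.1120.
That is 0.1120 = 11.2% of the progeny.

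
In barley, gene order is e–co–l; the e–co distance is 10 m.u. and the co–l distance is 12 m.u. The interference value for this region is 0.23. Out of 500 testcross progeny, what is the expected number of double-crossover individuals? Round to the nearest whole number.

5

Map distances give recombination frequencies of 0.100 and 0.120 for the two intervals.
With interference 0.23 (so coincidence = 0.77), expected double-crossover frequency = 0.100 × 0.120 × 0.77 = 0.00924.
Expected number = 0.00924 × 500 = 4.62 ≈ 5.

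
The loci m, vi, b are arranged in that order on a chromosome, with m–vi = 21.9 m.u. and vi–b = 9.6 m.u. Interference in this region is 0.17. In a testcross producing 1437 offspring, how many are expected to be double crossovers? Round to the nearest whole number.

25

Map distances give recombination frequencies of 0.219 and 0.096 for the two intervals.
With interference 0.17 (so coincidence = 0.83), expected double-crossover frequency = 0.219 × 0.096 × 0.83 = 0.01745.
Expected number = 0.01745 × 1437 = 25.08 ≈ 25.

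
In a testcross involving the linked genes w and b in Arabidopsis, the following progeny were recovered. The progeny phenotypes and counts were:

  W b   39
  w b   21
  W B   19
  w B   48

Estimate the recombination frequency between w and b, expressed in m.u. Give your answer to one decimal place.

31.5 m.u.

The two most frequent classes, W b (39) and w B (48), are the parental types, so the F1 was W b / w B.
The recombinant classes are W B and w b: 19 + 21 = 40.
Recombination frequency = 40/127 = 0.3150 ≈ 31.5%, i.e. 31.5 m.u.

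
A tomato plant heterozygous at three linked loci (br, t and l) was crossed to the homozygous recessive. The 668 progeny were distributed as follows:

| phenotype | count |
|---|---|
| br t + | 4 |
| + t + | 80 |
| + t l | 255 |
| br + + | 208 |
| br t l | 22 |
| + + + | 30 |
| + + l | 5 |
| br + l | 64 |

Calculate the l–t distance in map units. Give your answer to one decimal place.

22.9 map units

The two most frequent reciprocal classes, br + + and + t l, are the parental types, so the F1 was br + + / + t l.
The two rarest classes, br t + and + + l, are the double crossovers. Comparing them with the parentals, only the t allele has switched, so t is the middle locus and the order is l – t – br.
Crossovers in the l–t interval produce the single-crossover classes br + l and + t + (64 + 80 = 144) plus the double crossovers (9).
RF(l–t) = (144 + 9) / 668 = 153/668 = 0.2290 → 22.9 map units.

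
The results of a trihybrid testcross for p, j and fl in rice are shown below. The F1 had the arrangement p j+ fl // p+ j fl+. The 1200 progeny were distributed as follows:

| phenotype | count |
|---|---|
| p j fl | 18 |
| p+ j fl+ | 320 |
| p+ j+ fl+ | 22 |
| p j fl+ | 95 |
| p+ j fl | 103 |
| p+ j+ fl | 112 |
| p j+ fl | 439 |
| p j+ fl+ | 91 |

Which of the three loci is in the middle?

j

The two rarest classes, p j fl and p+ j+ fl+, are the double crossovers. Comparing them with the parentals, only the j allele has switched, so j is the middle locus and the order is p – j – fl.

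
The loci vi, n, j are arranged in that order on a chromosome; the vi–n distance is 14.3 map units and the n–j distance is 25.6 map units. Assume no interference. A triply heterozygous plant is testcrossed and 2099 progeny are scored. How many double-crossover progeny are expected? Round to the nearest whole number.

Map distances give recombination frequencies of 0.143 and 0.256 for the two intervals.
With no interference, expected double-crossover frequency = 0.143 × 0.256 = 0.03661.
Expected number = 0.03661 × 2099 = 76.84 ≈ 77.

77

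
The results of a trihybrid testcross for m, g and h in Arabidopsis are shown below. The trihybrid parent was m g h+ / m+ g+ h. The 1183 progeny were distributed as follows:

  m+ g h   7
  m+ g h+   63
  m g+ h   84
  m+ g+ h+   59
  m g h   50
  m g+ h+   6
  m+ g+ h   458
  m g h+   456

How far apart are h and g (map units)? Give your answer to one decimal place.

The two rarest classes, m g+ h+ and m+ g h, are the double crossovers. Comparing them with the parentals, only the g allele has switched, so g is the middle locus and the order is h – g – m.
Crossovers in the h–g interval produce the single-crossover classes m g h and m+ g+ h+ (50 + 59 = 109) plus the double crossovers (13).
RF(h–g) = (109 + 13) / 1183 = 122/1183 = 0.1031 → 10.3 map units.

10.3 map units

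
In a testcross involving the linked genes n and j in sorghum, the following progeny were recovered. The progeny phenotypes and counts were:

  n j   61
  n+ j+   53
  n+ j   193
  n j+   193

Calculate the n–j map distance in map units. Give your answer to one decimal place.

22.8 map units

The two most frequent classes, n+ j (193) and n j+ (193), are the parental types, so the F1 was n+ j / n j+.
The recombinant classes are n+ j+ and n j: 53 + 61 = 114.
Recombination frequency = 114/500 = 0.2280 ≈ 22.8%, i.e. 22.8 map units.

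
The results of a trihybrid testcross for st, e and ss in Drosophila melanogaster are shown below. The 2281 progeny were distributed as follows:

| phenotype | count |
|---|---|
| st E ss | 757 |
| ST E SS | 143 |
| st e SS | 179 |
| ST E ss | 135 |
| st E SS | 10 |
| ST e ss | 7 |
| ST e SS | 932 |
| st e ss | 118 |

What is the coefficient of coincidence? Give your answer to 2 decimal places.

The two most frequent reciprocal classes, ST e SS and st E ss, are the parental types, so the F1 was ST e SS / st E ss.
The two rarest classes, ST e ss and st E SS, are the double crossovers. Comparing them with the parentals, only the ss allele has switched, so ss is the middle locus and the order is st – ss – e.
st–ss: (314 + 17)/2281 = 0.1451; ss–e: (261 + 17)/2281 = 0.1219.
Expected DCO frequency = 0.1451 × 0.1219 ≈ 0.01769; observed = 17/2281 ≈ 0.00745.
Coefficient of coincidence = 0.00745/0.01769 ≈ 0.42.

0.42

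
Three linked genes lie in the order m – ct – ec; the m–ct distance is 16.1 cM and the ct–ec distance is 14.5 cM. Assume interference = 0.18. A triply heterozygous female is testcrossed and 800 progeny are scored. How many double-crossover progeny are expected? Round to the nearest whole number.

15

Map distances give recombination frequencies of 0.161 and 0.145 for the two intervals.
With interference 0.18 (so coincidence = 0.82), expected double-crossover frequency = 0.161 × 0.145 × 0.82 = 0.01914.
Expected number = 0.01914 × 800 = 15.31 ≈ 15.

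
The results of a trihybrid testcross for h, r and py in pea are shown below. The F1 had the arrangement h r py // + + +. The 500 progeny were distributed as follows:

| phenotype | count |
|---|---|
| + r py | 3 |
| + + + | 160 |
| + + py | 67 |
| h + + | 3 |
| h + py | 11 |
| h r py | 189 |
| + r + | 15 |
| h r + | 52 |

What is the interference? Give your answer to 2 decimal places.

0.25

The two rarest classes, + r py and h + +, are the double crossovers. Comparing them with the parentals, only the h allele has switched, so h is the middle locus and the order is py – h – r.
py–h: (119 + 6)/500 = 0.2500; h–r: (26 + 6)/500 = 0.0640.
Expected DCO frequency = 0.2500 × 0.0640 ≈ 0.01600; observed = 6/500 ≈ 0.01200.
Coefficient of coincidence = 0.01200/0.01600 ≈ 0.75; interference = 1 − 0.75 = 0.25.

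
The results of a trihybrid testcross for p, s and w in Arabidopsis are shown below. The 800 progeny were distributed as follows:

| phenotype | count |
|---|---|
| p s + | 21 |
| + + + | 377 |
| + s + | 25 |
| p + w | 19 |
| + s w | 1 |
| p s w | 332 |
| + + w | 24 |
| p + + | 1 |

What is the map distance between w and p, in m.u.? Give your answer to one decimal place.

5.9 m.u.

The two most frequent reciprocal classes, p s w and + + +, are the parental types, so the F1 was p s w / + + +.
The two rarest classes, + s w and p + +, are the double crossovers. Comparing them with the parentals, only the p allele has switched, so p is the middle locus and the order is w – p – s.
Crossovers in the w–p interval produce the single-crossover classes p s + and + + w (21 + 24 = 45) plus the double crossovers (2).
RF(w–p) = (45 + 2) / 800 = 47/800 = 0.0587 → 5.9 m.u.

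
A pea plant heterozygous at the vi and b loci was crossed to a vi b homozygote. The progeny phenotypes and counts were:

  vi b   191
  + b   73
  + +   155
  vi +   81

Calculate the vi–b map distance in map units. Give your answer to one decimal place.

The two most frequent classes, + + (155) and vi b (191), are the parental types, so the F1 was + + / vi b.
The recombinant classes are + b and vi +: 73 + 81 = 154.
Recombination frequency = 154/500 = 0.3080 ≈ 30.8%, i.e. 30.8 map units.

30.8 map units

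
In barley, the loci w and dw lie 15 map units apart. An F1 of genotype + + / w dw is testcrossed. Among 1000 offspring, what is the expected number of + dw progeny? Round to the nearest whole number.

A map distance of 15 map units corresponds to a recombination frequency of 0.150.
The F1 is + + / w dw, so + dw is a recombinant gamete class with expected frequency r/2 = 0.150/2 = 0.0750.
Expected number = 0.0750 × 1000 = 75.00 ≈ 75.

75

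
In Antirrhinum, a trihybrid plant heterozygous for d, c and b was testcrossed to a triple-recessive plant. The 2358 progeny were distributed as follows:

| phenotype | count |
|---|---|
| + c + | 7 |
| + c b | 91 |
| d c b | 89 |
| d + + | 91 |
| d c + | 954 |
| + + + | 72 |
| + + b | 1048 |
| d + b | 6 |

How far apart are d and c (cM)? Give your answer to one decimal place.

8.3 cM

The two most frequent reciprocal classes, + + b and d c +, are the parental types, so the F1 was + + b / d c +.
The two rarest classes, d + b and + c +, are the double crossovers. Comparing them with the parentals, only the d allele has switched, so d is the middle locus and the order is b – d – c.
Crossovers in the d–c interval produce the single-crossover classes + c b and d + + (91 + 91 = 182) plus the double crossovers (13).
RF(d–c) = (182 + 13) / 2358 = 195/2358 = 0.0827 → 8.3 cM.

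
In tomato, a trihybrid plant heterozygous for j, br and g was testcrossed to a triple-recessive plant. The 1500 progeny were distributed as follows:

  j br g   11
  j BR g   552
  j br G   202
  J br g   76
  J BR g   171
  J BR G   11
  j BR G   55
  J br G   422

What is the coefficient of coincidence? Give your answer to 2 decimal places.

The two most frequent reciprocal classes, J br G and j BR g, are the parental types, so the F1 was J br G / j BR g.
The two rarest classes, J BR G and j br g, are the double crossovers. Comparing them with the parentals, only the br allele has switched, so br is the middle locus and the order is g – br – j.
g–br: (131 + 22)/1500 = 0.1020; br–j: (373 + 22)/1500 = 0.2633.
Expected DCO frequency = 0.1020 × 0.2633 ≈ 0.02686; observed = 22/1500 ≈ 0.01467.
Coefficient of coincidence = 0.01467/0.02686 ≈ 0.55.

0.55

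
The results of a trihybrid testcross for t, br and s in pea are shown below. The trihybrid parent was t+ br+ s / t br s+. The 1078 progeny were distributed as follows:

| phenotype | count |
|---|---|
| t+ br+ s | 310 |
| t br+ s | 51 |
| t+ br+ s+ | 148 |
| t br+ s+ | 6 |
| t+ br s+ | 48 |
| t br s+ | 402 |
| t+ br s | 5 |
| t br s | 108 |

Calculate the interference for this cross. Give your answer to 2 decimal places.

0.60

The two rarest classes, t+ br s and t br+ s+, are the double crossovers. Comparing them with the parentals, only the br allele has switched, so br is the middle locus and the order is t – br – s.
t–br: (99 + 11)/1078 = 0.1020; br–s: (256 + 11)/1078 = 0.2477.
Expected DCO frequency = 0.1020 × 0.2477 ≈ 0.02527; observed = 11/1078 ≈ 0.01020.
Coefficient of coincidence = 0.01020/0.02527 ≈ 0.40; interference = 1 − 0.40 = 0.60.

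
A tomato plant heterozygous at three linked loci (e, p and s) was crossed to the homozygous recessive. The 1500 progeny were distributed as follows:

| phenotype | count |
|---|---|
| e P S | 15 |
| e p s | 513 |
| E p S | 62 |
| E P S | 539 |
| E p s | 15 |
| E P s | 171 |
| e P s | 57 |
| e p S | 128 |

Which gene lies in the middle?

The two most frequent reciprocal classes, E P S and e p s, are the parental types, so the F1 was E P S / e p s.
The two rarest classes, e P S and E p s, are the double crossovers. Comparing them with the parentals, only the e allele has switched, so e is the middle locus and the order is p – e – s.

e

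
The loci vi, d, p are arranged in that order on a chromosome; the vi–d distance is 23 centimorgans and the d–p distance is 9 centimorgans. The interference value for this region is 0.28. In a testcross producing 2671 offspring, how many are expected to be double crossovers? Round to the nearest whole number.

40

Map distances give recombination frequencies of 0.230 and 0.090 for the two intervals.
With interference 0.28 (so coincidence = 0.72), expected double-crossover frequency = 0.230 × 0.090 × 0.72 = 0.01490.
Expected number = 0.01490 × 2671 = 39.81 ≈ 40.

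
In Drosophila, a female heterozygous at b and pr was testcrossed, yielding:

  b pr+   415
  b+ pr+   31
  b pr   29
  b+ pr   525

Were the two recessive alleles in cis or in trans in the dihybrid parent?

The two most frequent classes are b+ pr (525) and b pr+ (415); these are the parental (non-recombinant) types.
So the F1 carried b+ pr on one chromosome and b pr+ on the other — the recessive alleles are on opposite chromosomes (trans / repulsion).

trans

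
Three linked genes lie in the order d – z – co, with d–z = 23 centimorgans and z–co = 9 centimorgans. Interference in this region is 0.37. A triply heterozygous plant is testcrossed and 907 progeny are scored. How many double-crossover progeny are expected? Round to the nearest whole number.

Map distances give recombination frequencies of 0.230 and 0.090 for the two intervals.
With interference 0.37 (so coincidence = 0.63), expected double-crossover frequency = 0.230 × 0.090 × 0.63 = 0.01304.
Expected number = 0.01304 × 907 = 11.83 ≈ 12.

12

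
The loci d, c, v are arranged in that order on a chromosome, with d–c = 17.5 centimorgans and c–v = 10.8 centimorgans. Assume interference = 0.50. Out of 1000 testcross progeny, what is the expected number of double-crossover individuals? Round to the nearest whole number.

Map distances give recombination frequencies of 0.175 and 0.108 for the two intervals.
With interference 0.50 (so coincidence = 0.50), expected double-crossover frequency = 0.175 × 0.108 × 0.50 = 0.00945.
Expected number = 0.00945 × 1000 = 9.45 ≈ 9.

9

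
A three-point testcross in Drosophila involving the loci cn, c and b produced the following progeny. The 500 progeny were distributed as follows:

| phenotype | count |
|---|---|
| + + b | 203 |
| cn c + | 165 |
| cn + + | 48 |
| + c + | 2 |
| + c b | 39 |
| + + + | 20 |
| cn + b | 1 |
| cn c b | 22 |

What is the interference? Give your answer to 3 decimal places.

The two most frequent reciprocal classes, + + b and cn c +, are the parental types, so the F1 was + + b / cn c +.
The two rarest classes, cn + b and + c +, are the double crossovers. Comparing them with the parentals, only the cn allele has switched, so cn is the middle locus and the order is b – cn – c.
b–cn: (42 + 3)/500 = 0.0900; cn–c: (87 + 3)/500 = 0.1800.
Expected DCO frequency = 0.0900 × 0.1800 ≈ 0.01620; observed = 3/500 ≈ 0.00600.
Coefficient of coincidence = 0.00600/0.01620 ≈ 0.370; interference = 1 − 0.370 = 0.630.

0.630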